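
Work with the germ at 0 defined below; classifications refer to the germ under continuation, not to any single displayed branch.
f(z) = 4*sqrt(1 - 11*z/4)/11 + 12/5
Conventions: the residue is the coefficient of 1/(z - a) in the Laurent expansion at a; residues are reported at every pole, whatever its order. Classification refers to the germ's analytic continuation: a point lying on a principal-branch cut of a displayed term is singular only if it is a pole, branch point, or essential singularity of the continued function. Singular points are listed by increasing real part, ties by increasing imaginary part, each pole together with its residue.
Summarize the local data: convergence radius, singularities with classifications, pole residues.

Radius of convergence at 0: 4/11.
At 4/11: an algebraic (square-root) branch point.

Branch term (4/11)*sqrt(1 - z/(4/11)): its argument vanishes at z = 4/11, a square-root branch point, modulus 4/11.
The radius of convergence is the smallest modulus among the singular points: 4/11.


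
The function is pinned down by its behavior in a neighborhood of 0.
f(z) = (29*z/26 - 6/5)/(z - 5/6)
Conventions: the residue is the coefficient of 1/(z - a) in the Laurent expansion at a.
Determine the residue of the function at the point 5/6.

At the order-1 pole 5/6 set g(z) = (z - (5/6))*f(z) = 29*z/26 - 6/5.
Simple pole: residue = g(a) at a = 5/6, which is -211/780.

The residue is -211/780.


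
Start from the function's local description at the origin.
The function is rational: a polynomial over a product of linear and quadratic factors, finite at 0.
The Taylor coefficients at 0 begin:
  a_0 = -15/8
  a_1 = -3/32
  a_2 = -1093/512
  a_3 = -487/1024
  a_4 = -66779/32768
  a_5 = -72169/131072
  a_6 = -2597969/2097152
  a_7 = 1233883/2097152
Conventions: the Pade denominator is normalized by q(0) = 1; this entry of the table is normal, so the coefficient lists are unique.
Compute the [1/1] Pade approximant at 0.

Taylor coefficients needed (read off): a_0 = -15/8, a_1 = -3/32, a_2 = -1093/512.
Write the denominator as Q(σ) = 1 + q1*σ. Requiring Q*f - P = O(σ^3) with deg P <= 1 kills the coefficients of σ^2..σ^2 in Q*f:
  σ^2: a_2 + q1*a_1 = 0, i.e. -1093/512 + (-3/32)*q1 = 0.
Solving this linear system: q1 = -1093/48.
The numerator is Q*f truncated at degree 1: P0 = a_0 = -15/8; P1 = a_1 + q1*a_0 = 5453/128.

The Pade approximant has numerator coefficients [-15/8, 5453/128]; denominator coefficients [1, -1093/48].


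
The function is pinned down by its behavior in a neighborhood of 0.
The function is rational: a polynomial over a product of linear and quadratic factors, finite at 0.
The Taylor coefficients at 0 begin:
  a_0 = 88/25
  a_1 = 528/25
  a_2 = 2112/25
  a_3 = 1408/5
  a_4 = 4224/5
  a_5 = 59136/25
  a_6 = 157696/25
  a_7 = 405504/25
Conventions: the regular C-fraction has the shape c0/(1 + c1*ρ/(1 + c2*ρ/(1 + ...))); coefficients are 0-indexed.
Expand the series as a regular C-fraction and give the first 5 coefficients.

Taylor coefficients (read off): a_0 = 88/25, a_1 = 528/25, a_2 = 2112/25, a_3 = 1408/5, a_4 = 4224/5.
c0 = a_0 = 88/25. Peel one level at a time: if S = 1 + c*ρ/S' with S'(0) = 1, then c is the ρ-coefficient of S and S' = c*ρ/(S - 1).
S_1 = c0/f = 1 + (-6)*ρ + (12)*ρ^2 + ...; c1 = -6.
S_2 = c1*ρ/(S_1 - 1) = 1 + (2)*ρ + (8/3)*ρ^2 + ...; c2 = 2.
S_3 = c2*ρ/(S_2 - 1) = 1 + (-4/3)*ρ + (4/9)*ρ^2 + ...; c3 = -4/3.
S_4 = c3*ρ/(S_3 - 1) = 1 + (1/3)*ρ + ...; c4 = 1/3.

The regular C-fraction coefficients are [88/25, -6, 2, -4/3, 1/3].


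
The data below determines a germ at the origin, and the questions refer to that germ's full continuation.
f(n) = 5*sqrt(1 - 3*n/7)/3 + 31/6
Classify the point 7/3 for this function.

The point is an algebraic (square-root) branch point.

The term (5/3)*sqrt(1 - n/(7/3)) has argument 1 - 7/3/(7/3) = 0 at 7/3: a square-root (algebraic, two-sheeted) branch point; the remaining terms are analytic or single-valued there.


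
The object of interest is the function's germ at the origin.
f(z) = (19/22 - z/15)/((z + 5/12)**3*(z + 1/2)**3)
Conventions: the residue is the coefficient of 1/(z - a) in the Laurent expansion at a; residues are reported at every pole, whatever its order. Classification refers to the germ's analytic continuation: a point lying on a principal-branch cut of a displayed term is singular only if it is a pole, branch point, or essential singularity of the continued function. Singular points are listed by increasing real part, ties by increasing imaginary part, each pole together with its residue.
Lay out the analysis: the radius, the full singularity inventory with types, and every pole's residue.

Denominator factor (z + 1/2)^3: pole of order 3 at -1/2, modulus 1/2.
Denominator factor (z + 5/12)^3: pole of order 3 at -5/12, modulus 5/12.
The radius of convergence is the smallest modulus among the singular points: 5/12.
At the order-3 pole -1/2 set g(z) = (z - (-1/2))^3*f(z) = (19/22 - z/15)/(z + 5/12)**3.
Order-3 pole: residue = g''(a)/2; g''(-1/2) = -146852352/55, so the residue is -73426176/55.
At the order-3 pole -5/12 set g(z) = (z - (-5/12))^3*f(z) = (19/22 - z/15)/(z + 1/2)**3.
Order-3 pole: residue = g''(a)/2; g''(-5/12) = 146852352/55, so the residue is 73426176/55.
List the singular points by increasing real part (a conjugate pair: the negative imaginary part first).

Radius of convergence at 0: 5/12.
At -1/2: a pole of order 3; residue -73426176/55.
At -5/12: a pole of order 3; residue 73426176/55.


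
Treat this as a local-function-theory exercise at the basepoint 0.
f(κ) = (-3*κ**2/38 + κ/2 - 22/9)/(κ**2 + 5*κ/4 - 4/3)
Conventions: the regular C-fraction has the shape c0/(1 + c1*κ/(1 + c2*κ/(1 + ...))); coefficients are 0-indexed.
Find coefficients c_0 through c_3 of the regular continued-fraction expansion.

The regular C-fraction coefficients are [11/6, -129/176, -45721/35948, 40817249/37354057].

Taylor coefficients (expand at 0): a_0 = 11/6, a_1 = 43/32, a_2 = 26207/9728, a_3 = 549969/155648.
c0 = a_0 = 11/6. Peel one level at a time: if S = 1 + c*κ/S' with S'(0) = 1, then c is the κ-coefficient of S and S' = c*κ/(S - 1).
S_1 = c0/f = 1 + (-129/176)*κ + (-137163/147136)*κ^2 + ...; c1 = -129/176.
S_2 = c1*κ/(S_1 - 1) = 1 + (-45721/35948)*κ + (3710659/2669956)*κ^2 + ...; c2 = -45721/35948.
S_3 = c2*κ/(S_2 - 1) = 1 + (40817249/37354057)*κ + ...; c3 = 40817249/37354057.


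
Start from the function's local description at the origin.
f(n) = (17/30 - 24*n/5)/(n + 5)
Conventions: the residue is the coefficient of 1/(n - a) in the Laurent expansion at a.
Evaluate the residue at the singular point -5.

At the order-1 pole -5 set g(n) = (n - (-5))*f(n) = 17/30 - 24*n/5.
Simple pole: residue = g(a) at a = -5, which is 737/30.

The residue is 737/30.


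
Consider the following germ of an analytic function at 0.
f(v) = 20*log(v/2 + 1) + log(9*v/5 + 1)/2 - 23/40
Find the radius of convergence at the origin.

The radius of convergence is 5/9.

Branch term (20)*log(1 - v/(-2)): its argument vanishes at v = -2, a logarithmic branch point, modulus 2.
Branch term (1/2)*log(1 - v/(-5/9)): its argument vanishes at v = -5/9, a logarithmic branch point, modulus 5/9.
The radius of convergence is the smallest modulus among the singular points: 5/9.


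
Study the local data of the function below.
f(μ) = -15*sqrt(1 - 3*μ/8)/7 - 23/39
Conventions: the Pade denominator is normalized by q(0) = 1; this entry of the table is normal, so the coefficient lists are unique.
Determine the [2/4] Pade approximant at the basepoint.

The Pade approximant has numerator coefficients [-746/273, 257061461/178762584, -47869823/272400128]; denominator coefficients [1, -993229/2619232, 936141/41907712, 1721655/2682093568, 300105/10728374272].

Taylor coefficients needed (expand at 0): a_0 = -746/273, a_1 = 45/112, a_2 = 135/3584, a_3 = 405/57344, a_4 = 6075/3670016, a_5 = 3645/8388608, a_6 = 32805/268435456.
Write the denominator as Q(μ) = 1 + q1*μ + q2*μ^2 + q3*μ^3 + q4*μ^4. Requiring Q*f - P = O(μ^7) with deg P <= 2 kills the coefficients of μ^3..μ^6 in Q*f:
  μ^3: a_3 + q1*a_2 + q2*a_1 + q3*a_0 = 0, i.e. 405/57344 + (135/3584)*q1 + (45/112)*q2 + (-746/273)*q3 = 0.
  μ^4: a_4 + q1*a_3 + q2*a_2 + q3*a_1 + q4*a_0 = 0, i.e. 6075/3670016 + (405/57344)*q1 + (135/3584)*q2 + (45/112)*q3 + (-746/273)*q4 = 0.
  μ^5: a_5 + q1*a_4 + q2*a_3 + q3*a_2 + q4*a_1 = 0, i.e. 3645/8388608 + (6075/3670016)*q1 + (405/57344)*q2 + (135/3584)*q3 + (45/112)*q4 = 0.
  μ^6: a_6 + q1*a_5 + q2*a_4 + q3*a_3 + q4*a_2 = 0, i.e. 32805/268435456 + (3645/8388608)*q1 + (6075/3670016)*q2 + (405/57344)*q3 + (135/3584)*q4 = 0.
Solving this linear system: q1 = -993229/2619232, q2 = 936141/41907712, q3 = 1721655/2682093568, q4 = 300105/10728374272.
The numerator is Q*f truncated at degree 2: P0 = a_0 = -746/273; P1 = a_1 + q1*a_0 = 257061461/178762584; P2 = a_2 + q1*a_1 + q2*a_0 = -47869823/272400128.


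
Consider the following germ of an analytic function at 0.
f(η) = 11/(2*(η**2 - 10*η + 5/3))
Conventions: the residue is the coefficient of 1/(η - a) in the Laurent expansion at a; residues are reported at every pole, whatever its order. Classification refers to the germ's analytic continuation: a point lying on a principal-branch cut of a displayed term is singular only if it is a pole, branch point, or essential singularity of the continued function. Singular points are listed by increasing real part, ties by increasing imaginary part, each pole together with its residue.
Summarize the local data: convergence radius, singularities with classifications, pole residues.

Denominator factor (η**2 - 10*η + 5/3): discriminant 280/3, real irrational roots 5 + (1/3)*sqrt(210) and 5 - (1/3)*sqrt(210); poles of order 1, moduli 5 + (1/3)*sqrt(210) and 5 - (1/3)*sqrt(210).
The radius of convergence is the smallest modulus among the singular points: 5 - (1/3)*sqrt(210).
The factor η**2 - 10*η + 5/3 splits as (η - a)(η - a') with a = 5 - (1/3)*sqrt(210), a' = 5 + (1/3)*sqrt(210). At the order-1 pole a set g(η) = (η - a)*f(η) = [11/2] / (η - a').
Simple pole: residue = g(a) at a = 5 - (1/3)*sqrt(210), which is -(11/280)*sqrt(210).
The factor η**2 - 10*η + 5/3 splits as (η - a)(η - a') with a = 5 + (1/3)*sqrt(210), a' = 5 - (1/3)*sqrt(210). At the order-1 pole a set g(η) = (η - a)*f(η) = [11/2] / (η - a').
Simple pole: residue = g(a) at a = 5 + (1/3)*sqrt(210), which is (11/280)*sqrt(210).
List the singular points by increasing real part (a conjugate pair: the negative imaginary part first).

Radius of convergence at 0: 5 - (1/3)*sqrt(210).
At 5 - (1/3)*sqrt(210): a pole of order 1; residue -(11/280)*sqrt(210).
At 5 + (1/3)*sqrt(210): a pole of order 1; residue (11/280)*sqrt(210).


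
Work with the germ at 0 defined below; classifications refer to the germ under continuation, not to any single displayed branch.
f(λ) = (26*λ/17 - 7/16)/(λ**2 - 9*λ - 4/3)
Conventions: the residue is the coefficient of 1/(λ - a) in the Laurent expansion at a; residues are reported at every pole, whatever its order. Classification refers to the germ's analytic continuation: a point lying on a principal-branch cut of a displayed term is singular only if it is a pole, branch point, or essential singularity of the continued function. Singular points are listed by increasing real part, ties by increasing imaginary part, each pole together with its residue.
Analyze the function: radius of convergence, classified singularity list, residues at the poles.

Radius of convergence at 0: -9/2 + (1/6)*sqrt(777).
At 9/2 - (1/6)*sqrt(777): a pole of order 1; residue 13/17 - (1753/70448)*sqrt(777).
At 9/2 + (1/6)*sqrt(777): a pole of order 1; residue 13/17 + (1753/70448)*sqrt(777).

Denominator factor (λ**2 - 9*λ - 4/3): discriminant 259/3, real irrational roots 9/2 + (1/6)*sqrt(777) and 9/2 - (1/6)*sqrt(777); poles of order 1, moduli 9/2 + (1/6)*sqrt(777) and -9/2 + (1/6)*sqrt(777).
The radius of convergence is the smallest modulus among the singular points: -9/2 + (1/6)*sqrt(777).
The factor λ**2 - 9*λ - 4/3 splits as (λ - a)(λ - a') with a = 9/2 - (1/6)*sqrt(777), a' = 9/2 + (1/6)*sqrt(777). At the order-1 pole a set g(λ) = (λ - a)*f(λ) = [26*λ/17 - 7/16] / (λ - a').
Simple pole: residue = g(a) at a = 9/2 - (1/6)*sqrt(777), which is 13/17 - (1753/70448)*sqrt(777).
The factor λ**2 - 9*λ - 4/3 splits as (λ - a)(λ - a') with a = 9/2 + (1/6)*sqrt(777), a' = 9/2 - (1/6)*sqrt(777). At the order-1 pole a set g(λ) = (λ - a)*f(λ) = [26*λ/17 - 7/16] / (λ - a').
Simple pole: residue = g(a) at a = 9/2 + (1/6)*sqrt(777), which is 13/17 + (1753/70448)*sqrt(777).
List the singular points by increasing real part (a conjugate pair: the negative imaginary part first).


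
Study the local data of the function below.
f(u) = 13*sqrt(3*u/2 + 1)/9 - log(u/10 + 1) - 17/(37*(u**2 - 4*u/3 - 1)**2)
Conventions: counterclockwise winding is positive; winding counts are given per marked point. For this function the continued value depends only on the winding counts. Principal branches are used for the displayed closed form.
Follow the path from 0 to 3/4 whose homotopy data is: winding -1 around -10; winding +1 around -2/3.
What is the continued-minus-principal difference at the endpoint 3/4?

The rational part is single-valued and drops out of the difference; each branch term changes only by its own monodromy.
(13/9)*sqrt(1 - u/(-2/3)): winding +1 is odd, the square root flips sign, contributing -2*(13/9)*sqrt(1 - (3/4)/(-2/3)) = -2*(13/9)*sqrt(17/8) = -(13/18)*sqrt(34).
(-1)*log(1 - u/(-10)): each positive loop around -10 adds 2*pi*i to the log, so winding -1 contributes (-1)*(-1)*2*pi*i = (2)*pi*i.
Summing the contributions at u = 3/4 gives (-(13/18)*sqrt(34)) + ((2)*pi)*i.

Continued minus principal equals (-(13/18)*sqrt(34)) + ((2)*pi)*i.


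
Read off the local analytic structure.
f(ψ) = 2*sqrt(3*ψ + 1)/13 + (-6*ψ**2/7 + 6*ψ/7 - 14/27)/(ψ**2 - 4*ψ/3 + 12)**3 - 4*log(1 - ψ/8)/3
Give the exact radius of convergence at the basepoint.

Denominator factor (ψ**2 - 4*ψ/3 + 12)^3: discriminant -416/9, complex-conjugate roots (2/3) + ((2/3)*sqrt(26))*i and (2/3) - ((2/3)*sqrt(26))*i; poles of order 3, moduli (2)*sqrt(3) and (2)*sqrt(3).
Branch term (2/13)*sqrt(1 - ψ/(-1/3)): its argument vanishes at ψ = -1/3, a square-root branch point, modulus 1/3.
Branch term (-4/3)*log(1 - ψ/(8)): its argument vanishes at ψ = 8, a logarithmic branch point, modulus 8.
The radius of convergence is the smallest modulus among the singular points: 1/3.

The radius of convergence is 1/3.


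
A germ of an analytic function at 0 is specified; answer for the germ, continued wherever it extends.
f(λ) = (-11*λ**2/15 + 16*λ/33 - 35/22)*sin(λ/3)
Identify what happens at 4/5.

The point is a regular point.

There is no denominator, hence no pole anywhere.
The factor sin(λ/3) is entire.
So the germ continues analytically to 4/5.


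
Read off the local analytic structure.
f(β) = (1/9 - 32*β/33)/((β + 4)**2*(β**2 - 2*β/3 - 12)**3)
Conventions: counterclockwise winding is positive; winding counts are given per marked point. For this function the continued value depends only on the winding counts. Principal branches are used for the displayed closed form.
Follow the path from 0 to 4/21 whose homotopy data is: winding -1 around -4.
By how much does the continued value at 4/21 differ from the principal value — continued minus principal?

Continued minus principal equals 0.

The function is rational, hence single-valued: continuing it around any pole returns the same value, so the difference is 0.


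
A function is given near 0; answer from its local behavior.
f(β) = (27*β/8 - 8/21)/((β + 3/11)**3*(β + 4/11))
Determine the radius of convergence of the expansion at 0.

Denominator factor (β + 3/11)^3: pole of order 3 at -3/11, modulus 3/11.
Denominator factor (β + 4/11): pole of order 1 at -4/11, modulus 4/11.
The radius of convergence is the smallest modulus among the singular points: 3/11.

The radius of convergence is 3/11.


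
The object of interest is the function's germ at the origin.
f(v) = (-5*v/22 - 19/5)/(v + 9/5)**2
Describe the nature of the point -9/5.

The point is a pole of order 2.

The denominator factor v + 9/5 vanishes at -9/5 and appears to the power 2; the numerator there equals -373/110, nonzero, and no other factor vanishes.
Hence a pole whose order is the multiplicity, 2.


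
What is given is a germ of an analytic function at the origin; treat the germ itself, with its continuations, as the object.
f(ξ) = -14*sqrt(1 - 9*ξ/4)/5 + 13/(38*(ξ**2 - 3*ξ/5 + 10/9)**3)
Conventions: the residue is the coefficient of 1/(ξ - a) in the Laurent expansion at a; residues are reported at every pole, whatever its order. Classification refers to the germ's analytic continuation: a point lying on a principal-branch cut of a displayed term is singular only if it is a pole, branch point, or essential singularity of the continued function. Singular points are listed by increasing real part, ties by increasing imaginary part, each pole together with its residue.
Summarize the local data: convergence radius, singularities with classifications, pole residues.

Radius of convergence at 0: 4/9.
At (3/10) - ((1/30)*sqrt(919))*i: a pole of order 3; residue ((29615625/14746879621)*sqrt(919))*i.
At (3/10) + ((1/30)*sqrt(919))*i: a pole of order 3; residue -((29615625/14746879621)*sqrt(919))*i.
At 4/9: an algebraic (square-root) branch point.

Denominator factor (ξ**2 - 3*ξ/5 + 10/9)^3: discriminant -919/225, complex-conjugate roots (3/10) + ((1/30)*sqrt(919))*i and (3/10) - ((1/30)*sqrt(919))*i; poles of order 3, moduli (1/3)*sqrt(10) and (1/3)*sqrt(10).
Branch term (-14/5)*sqrt(1 - ξ/(4/9)): its argument vanishes at ξ = 4/9, a square-root branch point, modulus 4/9.
The radius of convergence is the smallest modulus among the singular points: 4/9.
The branch term is analytic at (3/10) - ((1/30)*sqrt(919))*i and contributes nothing to the residue; only the rational part matters.
The factor ξ**2 - 3*ξ/5 + 10/9 splits as (ξ - a)(ξ - a') with a = (3/10) - ((1/30)*sqrt(919))*i, a' = (3/10) + ((1/30)*sqrt(919))*i. At the order-3 pole a set g(ξ) = (ξ - a)^3*(rational part) = [13/38] / (ξ - a')^3.
Order-3 pole: residue = g''(a)/2; g''((3/10) - ((1/30)*sqrt(919))*i) = ((59231250/14746879621)*sqrt(919))*i, so the residue is ((29615625/14746879621)*sqrt(919))*i.
The branch term is analytic at (3/10) + ((1/30)*sqrt(919))*i and contributes nothing to the residue; only the rational part matters.
The factor ξ**2 - 3*ξ/5 + 10/9 splits as (ξ - a)(ξ - a') with a = (3/10) + ((1/30)*sqrt(919))*i, a' = (3/10) - ((1/30)*sqrt(919))*i. At the order-3 pole a set g(ξ) = (ξ - a)^3*(rational part) = [13/38] / (ξ - a')^3.
Order-3 pole: residue = g''(a)/2; g''((3/10) + ((1/30)*sqrt(919))*i) = -((59231250/14746879621)*sqrt(919))*i, so the residue is -((29615625/14746879621)*sqrt(919))*i.
List the singular points by increasing real part (a conjugate pair: the negative imaginary part first).


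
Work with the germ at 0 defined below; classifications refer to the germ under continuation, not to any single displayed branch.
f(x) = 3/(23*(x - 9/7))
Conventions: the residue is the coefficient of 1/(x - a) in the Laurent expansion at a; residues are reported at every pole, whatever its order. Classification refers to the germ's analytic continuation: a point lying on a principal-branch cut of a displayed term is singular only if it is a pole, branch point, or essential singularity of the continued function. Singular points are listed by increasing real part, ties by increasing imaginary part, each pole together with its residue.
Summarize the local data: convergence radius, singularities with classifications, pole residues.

Radius of convergence at 0: 9/7.
At 9/7: a pole of order 1; residue 3/23.

Denominator factor (x - 9/7): pole of order 1 at 9/7, modulus 9/7.
The radius of convergence is the smallest modulus among the singular points: 9/7.
At the order-1 pole 9/7 set g(x) = (x - (9/7))*f(x) = 3/23.
Simple pole: residue = g(a) at a = 9/7, which is 3/23.


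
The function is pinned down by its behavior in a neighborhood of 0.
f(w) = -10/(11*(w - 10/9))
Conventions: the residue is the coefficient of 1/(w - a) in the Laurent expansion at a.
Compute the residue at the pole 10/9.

At the order-1 pole 10/9 set g(w) = (w - (10/9))*f(w) = -10/11.
Simple pole: residue = g(a) at a = 10/9, which is -10/11.

The residue is -10/11.


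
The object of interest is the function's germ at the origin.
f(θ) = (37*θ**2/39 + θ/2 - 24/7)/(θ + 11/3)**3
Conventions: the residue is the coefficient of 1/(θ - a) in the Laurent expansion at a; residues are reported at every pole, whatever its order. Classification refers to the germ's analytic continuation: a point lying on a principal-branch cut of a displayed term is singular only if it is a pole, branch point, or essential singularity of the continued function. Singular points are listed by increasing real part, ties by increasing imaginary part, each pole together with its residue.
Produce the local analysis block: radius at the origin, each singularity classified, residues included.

Radius of convergence at 0: 11/3.
At -11/3: a pole of order 3; residue 37/39.

Denominator factor (θ + 11/3)^3: pole of order 3 at -11/3, modulus 11/3.
The radius of convergence is the smallest modulus among the singular points: 11/3.
At the order-3 pole -11/3 set g(θ) = (θ - (-11/3))^3*f(θ) = 37*θ**2/39 + θ/2 - 24/7.
Order-3 pole: residue = g''(a)/2; g''(-11/3) = 74/39, so the residue is 37/39.


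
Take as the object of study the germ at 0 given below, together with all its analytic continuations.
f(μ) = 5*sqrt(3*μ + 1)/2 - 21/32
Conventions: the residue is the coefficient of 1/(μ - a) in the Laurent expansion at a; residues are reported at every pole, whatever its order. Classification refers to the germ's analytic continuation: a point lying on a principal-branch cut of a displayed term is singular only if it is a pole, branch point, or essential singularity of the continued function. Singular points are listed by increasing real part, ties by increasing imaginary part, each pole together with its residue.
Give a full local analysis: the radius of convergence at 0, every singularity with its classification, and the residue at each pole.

Branch term (5/2)*sqrt(1 - μ/(-1/3)): its argument vanishes at μ = -1/3, a square-root branch point, modulus 1/3.
The radius of convergence is the smallest modulus among the singular points: 1/3.

Radius of convergence at 0: 1/3.
At -1/3: an algebraic (square-root) branch point.


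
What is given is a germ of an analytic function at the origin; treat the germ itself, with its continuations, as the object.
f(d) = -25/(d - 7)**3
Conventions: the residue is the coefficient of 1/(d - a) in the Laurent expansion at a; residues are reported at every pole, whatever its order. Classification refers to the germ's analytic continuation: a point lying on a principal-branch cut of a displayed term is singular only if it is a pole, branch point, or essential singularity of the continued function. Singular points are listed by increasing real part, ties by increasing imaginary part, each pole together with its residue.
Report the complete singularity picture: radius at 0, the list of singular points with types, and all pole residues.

Radius of convergence at 0: 7.
At 7: a pole of order 3; residue 0.

Denominator factor (d - 7)^3: pole of order 3 at 7, modulus 7.
The radius of convergence is the smallest modulus among the singular points: 7.
At the order-3 pole 7 set g(d) = (d - (7))^3*f(d) = -25.
Order-3 pole: residue = g''(a)/2; g''(7) = 0, so the residue is 0.


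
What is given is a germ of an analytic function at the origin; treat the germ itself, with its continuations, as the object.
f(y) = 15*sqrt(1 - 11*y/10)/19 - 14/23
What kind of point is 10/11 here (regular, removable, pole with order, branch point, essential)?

The term (15/19)*sqrt(1 - y/(10/11)) has argument 1 - 10/11/(10/11) = 0 at 10/11: a square-root (algebraic, two-sheeted) branch point; the remaining terms are analytic or single-valued there.

The point is an algebraic (square-root) branch point.


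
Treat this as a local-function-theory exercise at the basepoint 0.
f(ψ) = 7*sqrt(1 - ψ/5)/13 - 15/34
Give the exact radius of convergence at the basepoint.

Branch term (7/13)*sqrt(1 - ψ/(5)): its argument vanishes at ψ = 5, a square-root branch point, modulus 5.
The radius of convergence is the smallest modulus among the singular points: 5.

The radius of convergence is 5.


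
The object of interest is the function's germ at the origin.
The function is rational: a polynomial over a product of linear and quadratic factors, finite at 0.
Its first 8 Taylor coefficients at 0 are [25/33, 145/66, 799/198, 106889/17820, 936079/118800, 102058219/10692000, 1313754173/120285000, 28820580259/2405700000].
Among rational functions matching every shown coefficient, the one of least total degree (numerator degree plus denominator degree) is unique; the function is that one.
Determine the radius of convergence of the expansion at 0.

No rational of total degree below 4 reproduces all 8 coefficients; solving the [0/4] Pade equations on them gives f(ξ) = 36/(11*(ξ - 5/2)*(ξ - 6/5)**3), whose expansion matches every shown term.
Denominator factor (ξ - 5/2): pole of order 1 at 5/2, modulus 5/2.
Denominator factor (ξ - 6/5)^3: pole of order 3 at 6/5, modulus 6/5.
The radius of convergence is the smallest modulus among the singular points: 6/5.

The radius of convergence is 6/5.


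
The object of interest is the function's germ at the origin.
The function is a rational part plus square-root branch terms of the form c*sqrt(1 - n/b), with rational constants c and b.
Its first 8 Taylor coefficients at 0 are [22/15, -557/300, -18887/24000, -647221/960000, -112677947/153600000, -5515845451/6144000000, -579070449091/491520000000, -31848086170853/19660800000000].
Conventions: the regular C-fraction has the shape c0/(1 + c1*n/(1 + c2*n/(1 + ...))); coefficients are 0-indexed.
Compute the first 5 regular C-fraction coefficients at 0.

Taylor coefficients (read off): a_0 = 22/15, a_1 = -557/300, a_2 = -18887/24000, a_3 = -647221/960000, a_4 = -112677947/153600000.
c0 = a_0 = 22/15. Peel one level at a time: if S = 1 + c*n/S' with S'(0) = 1, then c is the n-coefficient of S and S' = c*n/(S - 1).
S_1 = c0/f = 1 + (557/440)*n + (165651/77440)*n^2 + ...; c1 = 557/440.
S_2 = c1*n/(S_1 - 1) = 1 + (-165651/98032)*n + (-14571417/79423744)*n^2 + ...; c2 = -165651/98032.
S_3 = c2*n/(S_2 - 1) = 1 + (-53428529/492093904)*n + (-66291303309/780522774784)*n^2 + ...; c3 = -53428529/492093904.
S_4 = c3*n/(S_3 - 1) = 1 + (-479535791469/613020900944)*n + ...; c4 = -479535791469/613020900944.

The regular C-fraction coefficients are [22/15, 557/440, -165651/98032, -53428529/492093904, -479535791469/613020900944].


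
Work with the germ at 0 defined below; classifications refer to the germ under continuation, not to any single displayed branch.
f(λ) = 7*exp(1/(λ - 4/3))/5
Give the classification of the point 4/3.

The point is an essential singularity.

The exponent 1/(λ - (4/3)) has a pole at 4/3, so exp(1/(λ - (4/3))) takes every nonzero value near it: an essential singularity (not a pole of any order).


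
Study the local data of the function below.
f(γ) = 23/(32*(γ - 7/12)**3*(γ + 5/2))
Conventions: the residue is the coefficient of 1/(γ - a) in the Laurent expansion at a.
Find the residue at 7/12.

The residue is 1242/50653.

At the order-3 pole 7/12 set g(γ) = (γ - (7/12))^3*f(γ) = 23/(32*(γ + 5/2)).
Order-3 pole: residue = g''(a)/2; g''(7/12) = 2484/50653, so the residue is 1242/50653.


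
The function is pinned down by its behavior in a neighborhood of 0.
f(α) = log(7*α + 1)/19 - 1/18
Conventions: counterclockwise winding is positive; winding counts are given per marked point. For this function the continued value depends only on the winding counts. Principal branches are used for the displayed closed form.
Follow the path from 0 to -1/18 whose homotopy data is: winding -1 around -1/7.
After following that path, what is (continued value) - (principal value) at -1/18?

The rational part is single-valued and drops out of the difference; each branch term changes only by its own monodromy.
(1/19)*log(1 - α/(-1/7)): each positive loop around -1/7 adds 2*pi*i to the log, so winding -1 contributes (1/19)*(-1)*2*pi*i = -(2/19)*pi*i.
Summing the contributions at α = -1/18 gives -(2/19)*pi*i.

Continued minus principal equals -(2/19)*pi*i.


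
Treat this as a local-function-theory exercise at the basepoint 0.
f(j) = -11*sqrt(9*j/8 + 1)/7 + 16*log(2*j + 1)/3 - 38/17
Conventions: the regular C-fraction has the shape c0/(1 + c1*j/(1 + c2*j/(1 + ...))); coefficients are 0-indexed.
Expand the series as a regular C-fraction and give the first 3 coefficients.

The regular C-fraction coefficients are [-453/119, 55879/21744, -215120161/142945056].

Taylor coefficients (expand at 0): a_0 = -453/119, a_1 = 3287/336, a_2 = -112015/10752.
c0 = a_0 = -453/119. Peel one level at a time: if S = 1 + c*j/S' with S'(0) = 1, then c is the j-coefficient of S and S' = c*j/(S - 1).
S_1 = c0/f = 1 + (55879/21744)*j + (3657042737/945603072)*j^2 + ...; c1 = 55879/21744.
S_2 = c1*j/(S_1 - 1) = 1 + (-215120161/142945056)*j + ...; c2 = -215120161/142945056.


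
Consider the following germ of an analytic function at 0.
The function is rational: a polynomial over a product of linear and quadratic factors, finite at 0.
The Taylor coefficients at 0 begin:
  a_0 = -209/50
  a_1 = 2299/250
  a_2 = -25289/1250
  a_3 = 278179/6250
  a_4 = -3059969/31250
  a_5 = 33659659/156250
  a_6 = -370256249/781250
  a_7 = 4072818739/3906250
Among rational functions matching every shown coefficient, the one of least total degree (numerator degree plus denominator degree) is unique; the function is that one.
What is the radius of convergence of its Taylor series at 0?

The radius of convergence is 5/11.

No rational of total degree below 1 reproduces all 8 coefficients; solving the [0/1] Pade equations on them gives f(u) = -19/(10*(u + 5/11)), whose expansion matches every shown term.
Denominator factor (u + 5/11): pole of order 1 at -5/11, modulus 5/11.
The radius of convergence is the smallest modulus among the singular points: 5/11.


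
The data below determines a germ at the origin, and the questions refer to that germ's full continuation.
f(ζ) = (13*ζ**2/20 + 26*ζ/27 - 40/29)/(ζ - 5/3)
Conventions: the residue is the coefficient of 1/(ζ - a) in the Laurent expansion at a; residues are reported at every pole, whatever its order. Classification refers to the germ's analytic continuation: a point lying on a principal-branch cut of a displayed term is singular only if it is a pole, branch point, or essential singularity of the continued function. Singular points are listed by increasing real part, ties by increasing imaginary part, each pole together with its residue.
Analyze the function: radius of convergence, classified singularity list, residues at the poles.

Denominator factor (ζ - 5/3): pole of order 1 at 5/3, modulus 5/3.
The radius of convergence is the smallest modulus among the singular points: 5/3.
At the order-1 pole 5/3 set g(ζ) = (ζ - (5/3))*f(ζ) = 13*ζ**2/20 + 26*ζ/27 - 40/29.
Simple pole: residue = g(a) at a = 5/3, which is 19085/9396.

Radius of convergence at 0: 5/3.
At 5/3: a pole of order 1; residue 19085/9396.


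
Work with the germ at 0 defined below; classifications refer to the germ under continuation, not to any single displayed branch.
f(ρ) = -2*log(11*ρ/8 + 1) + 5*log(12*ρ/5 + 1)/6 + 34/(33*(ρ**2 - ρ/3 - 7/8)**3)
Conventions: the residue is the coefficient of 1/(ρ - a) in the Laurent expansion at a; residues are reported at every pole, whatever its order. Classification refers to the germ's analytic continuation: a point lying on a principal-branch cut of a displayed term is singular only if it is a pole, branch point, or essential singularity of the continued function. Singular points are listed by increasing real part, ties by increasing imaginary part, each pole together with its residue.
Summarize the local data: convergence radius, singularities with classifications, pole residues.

Denominator factor (ρ**2 - ρ/3 - 7/8)^3: discriminant 65/18, real irrational roots 1/6 + (1/12)*sqrt(130) and 1/6 - (1/12)*sqrt(130); poles of order 3, moduli 1/6 + (1/12)*sqrt(130) and -1/6 + (1/12)*sqrt(130).
Branch term (-2)*log(1 - ρ/(-8/11)): its argument vanishes at ρ = -8/11, a logarithmic branch point, modulus 8/11.
Branch term (5/6)*log(1 - ρ/(-5/12)): its argument vanishes at ρ = -5/12, a logarithmic branch point, modulus 5/12.
The radius of convergence is the smallest modulus among the singular points: 5/12.
The branch terms are analytic at 1/6 - (1/12)*sqrt(130) and contribute nothing to the residue; only the rational part matters.
The factor ρ**2 - ρ/3 - 7/8 splits as (ρ - a)(ρ - a') with a = 1/6 - (1/12)*sqrt(130), a' = 1/6 + (1/12)*sqrt(130). At the order-3 pole a set g(ρ) = (ρ - a)^3*(rational part) = [34/33] / (ρ - a')^3.
Order-3 pole: residue = g''(a)/2; g''(1/6 - (1/12)*sqrt(130)) = -(132192/3020875)*sqrt(130), so the residue is -(66096/3020875)*sqrt(130).
The branch terms are analytic at 1/6 + (1/12)*sqrt(130) and contribute nothing to the residue; only the rational part matters.
The factor ρ**2 - ρ/3 - 7/8 splits as (ρ - a)(ρ - a') with a = 1/6 + (1/12)*sqrt(130), a' = 1/6 - (1/12)*sqrt(130). At the order-3 pole a set g(ρ) = (ρ - a)^3*(rational part) = [34/33] / (ρ - a')^3.
Order-3 pole: residue = g''(a)/2; g''(1/6 + (1/12)*sqrt(130)) = (132192/3020875)*sqrt(130), so the residue is (66096/3020875)*sqrt(130).
List the singular points by increasing real part (a conjugate pair: the negative imaginary part first).

Radius of convergence at 0: 5/12.
At 1/6 - (1/12)*sqrt(130): a pole of order 3; residue -(66096/3020875)*sqrt(130).
At -8/11: a logarithmic branch point.
At -5/12: a logarithmic branch point.
At 1/6 + (1/12)*sqrt(130): a pole of order 3; residue (66096/3020875)*sqrt(130).


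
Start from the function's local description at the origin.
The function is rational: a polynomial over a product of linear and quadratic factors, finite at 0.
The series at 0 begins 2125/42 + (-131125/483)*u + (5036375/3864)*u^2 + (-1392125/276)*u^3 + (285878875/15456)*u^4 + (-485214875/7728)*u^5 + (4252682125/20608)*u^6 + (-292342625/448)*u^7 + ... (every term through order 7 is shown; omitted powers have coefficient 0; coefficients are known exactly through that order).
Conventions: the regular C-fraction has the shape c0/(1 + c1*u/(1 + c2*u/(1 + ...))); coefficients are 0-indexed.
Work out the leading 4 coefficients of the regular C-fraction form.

Taylor coefficients (read off): a_0 = 2125/42, a_1 = -131125/483, a_2 = 5036375/3864, a_3 = -1392125/276.
c0 = a_0 = 2125/42. Peel one level at a time: if S = 1 + c*u/S' with S'(0) = 1, then c is the u-coefficient of S and S' = c*u/(S - 1).
S_1 = c0/f = 1 + (2098/391)*u + (1852635/611524)*u^2 + ...; c1 = 2098/391.
S_2 = c1*u/(S_1 - 1) = 1 + (-1852635/3281272)*u + (314900825/70425664)*u^2 + ...; c2 = -1852635/3281272.
S_3 = c2*u/(S_2 - 1) = 1 + (24625244515/3109462584)*u + ...; c3 = 24625244515/3109462584.

The regular C-fraction coefficients are [2125/42, 2098/391, -1852635/3281272, 24625244515/3109462584].


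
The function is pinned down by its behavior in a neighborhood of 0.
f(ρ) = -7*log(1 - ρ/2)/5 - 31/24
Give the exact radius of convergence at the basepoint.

The radius of convergence is 2.

Branch term (-7/5)*log(1 - ρ/(2)): its argument vanishes at ρ = 2, a logarithmic branch point, modulus 2.
The radius of convergence is the smallest modulus among the singular points: 2.


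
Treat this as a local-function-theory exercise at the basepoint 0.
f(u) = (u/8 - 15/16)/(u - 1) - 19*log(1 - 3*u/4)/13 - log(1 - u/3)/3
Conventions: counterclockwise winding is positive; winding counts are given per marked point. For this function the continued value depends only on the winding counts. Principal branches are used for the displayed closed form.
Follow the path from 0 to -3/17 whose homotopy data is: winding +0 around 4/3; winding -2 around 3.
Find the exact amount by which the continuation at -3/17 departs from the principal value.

Continued minus principal equals (4/3)*pi*i.

The rational part is single-valued and drops out of the difference; each branch term changes only by its own monodromy.
(-1/3)*log(1 - u/(3)): each positive loop around 3 adds 2*pi*i to the log, so winding -2 contributes (-1/3)*(-2)*2*pi*i = (4/3)*pi*i.
(-19/13)*log(1 - u/(4/3)): winding 0 around 4/3, so this term returns to its principal value, contribution 0.
Summing the contributions at u = -3/17 gives (4/3)*pi*i.


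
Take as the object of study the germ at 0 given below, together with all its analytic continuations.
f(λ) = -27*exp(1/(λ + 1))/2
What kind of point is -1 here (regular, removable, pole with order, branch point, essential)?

The exponent 1/(λ - (-1)) has a pole at -1, so exp(1/(λ - (-1))) takes every nonzero value near it: an essential singularity (not a pole of any order).

The point is an essential singularity.


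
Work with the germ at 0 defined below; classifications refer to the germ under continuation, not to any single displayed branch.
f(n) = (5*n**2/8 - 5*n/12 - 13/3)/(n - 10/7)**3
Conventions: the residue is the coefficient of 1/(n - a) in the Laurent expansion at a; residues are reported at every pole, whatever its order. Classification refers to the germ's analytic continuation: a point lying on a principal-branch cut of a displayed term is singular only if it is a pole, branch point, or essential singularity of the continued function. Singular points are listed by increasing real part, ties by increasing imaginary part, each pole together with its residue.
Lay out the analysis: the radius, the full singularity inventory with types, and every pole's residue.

Denominator factor (n - 10/7)^3: pole of order 3 at 10/7, modulus 10/7.
The radius of convergence is the smallest modulus among the singular points: 10/7.
At the order-3 pole 10/7 set g(n) = (n - (10/7))^3*f(n) = 5*n**2/8 - 5*n/12 - 13/3.
Order-3 pole: residue = g''(a)/2; g''(10/7) = 5/4, so the residue is 5/8.

Radius of convergence at 0: 10/7.
At 10/7: a pole of order 3; residue 5/8.


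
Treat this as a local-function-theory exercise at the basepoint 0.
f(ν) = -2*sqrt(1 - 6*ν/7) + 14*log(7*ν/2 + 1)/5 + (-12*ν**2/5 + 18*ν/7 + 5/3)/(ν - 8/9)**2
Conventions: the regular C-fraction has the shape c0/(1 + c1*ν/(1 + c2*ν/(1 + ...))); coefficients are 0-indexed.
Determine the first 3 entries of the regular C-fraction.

The regular C-fraction coefficients are [7/64, -167173/980, 111951352041/655318160].

Taylor coefficients (expand at 0): a_0 = 7/64, a_1 = 167173/8960, a_2 = -937739/200704.
c0 = a_0 = 7/64. Peel one level at a time: if S = 1 + c*ν/S' with S'(0) = 1, then c is the ν-coefficient of S and S' = c*ν/(S - 1).
S_1 = c0/f = 1 + (-167173/980)*ν + (111951352041/3841600)*ν^2 + ...; c1 = -167173/980.
S_2 = c1*ν/(S_1 - 1) = 1 + (111951352041/655318160)*ν + ...; c2 = 111951352041/655318160.


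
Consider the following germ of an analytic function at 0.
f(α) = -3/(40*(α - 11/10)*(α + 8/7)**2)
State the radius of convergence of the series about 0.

Denominator factor (α - 11/10): pole of order 1 at 11/10, modulus 11/10.
Denominator factor (α + 8/7)^2: pole of order 2 at -8/7, modulus 8/7.
The radius of convergence is the smallest modulus among the singular points: 11/10.

The radius of convergence is 11/10.


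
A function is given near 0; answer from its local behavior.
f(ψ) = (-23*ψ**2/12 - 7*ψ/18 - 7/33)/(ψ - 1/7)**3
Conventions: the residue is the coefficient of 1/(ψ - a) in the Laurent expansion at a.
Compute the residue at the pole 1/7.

The residue is -23/12.

At the order-3 pole 1/7 set g(ψ) = (ψ - (1/7))^3*f(ψ) = -23*ψ**2/12 - 7*ψ/18 - 7/33.
Order-3 pole: residue = g''(a)/2; g''(1/7) = -23/6, so the residue is -23/12.


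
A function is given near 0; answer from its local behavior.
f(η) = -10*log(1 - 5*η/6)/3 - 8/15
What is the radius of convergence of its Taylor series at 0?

Branch term (-10/3)*log(1 - η/(6/5)): its argument vanishes at η = 6/5, a logarithmic branch point, modulus 6/5.
The radius of convergence is the smallest modulus among the singular points: 6/5.

The radius of convergence is 6/5.
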